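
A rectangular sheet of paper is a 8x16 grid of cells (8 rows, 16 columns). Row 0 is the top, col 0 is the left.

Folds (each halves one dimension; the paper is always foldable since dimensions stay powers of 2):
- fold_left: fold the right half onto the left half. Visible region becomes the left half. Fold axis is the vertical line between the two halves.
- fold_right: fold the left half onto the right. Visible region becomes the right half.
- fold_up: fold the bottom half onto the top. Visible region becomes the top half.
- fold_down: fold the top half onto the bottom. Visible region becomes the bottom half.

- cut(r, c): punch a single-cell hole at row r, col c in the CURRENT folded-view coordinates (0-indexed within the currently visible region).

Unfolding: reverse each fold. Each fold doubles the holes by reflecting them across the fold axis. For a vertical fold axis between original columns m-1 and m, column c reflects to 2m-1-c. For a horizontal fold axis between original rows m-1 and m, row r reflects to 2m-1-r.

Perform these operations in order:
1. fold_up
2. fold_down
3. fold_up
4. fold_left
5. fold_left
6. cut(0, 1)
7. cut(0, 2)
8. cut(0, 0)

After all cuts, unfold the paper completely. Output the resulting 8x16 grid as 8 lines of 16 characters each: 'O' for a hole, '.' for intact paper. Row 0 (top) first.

Answer: OOO..OOOOOO..OOO
OOO..OOOOOO..OOO
OOO..OOOOOO..OOO
OOO..OOOOOO..OOO
OOO..OOOOOO..OOO
OOO..OOOOOO..OOO
OOO..OOOOOO..OOO
OOO..OOOOOO..OOO

Derivation:
Op 1 fold_up: fold axis h@4; visible region now rows[0,4) x cols[0,16) = 4x16
Op 2 fold_down: fold axis h@2; visible region now rows[2,4) x cols[0,16) = 2x16
Op 3 fold_up: fold axis h@3; visible region now rows[2,3) x cols[0,16) = 1x16
Op 4 fold_left: fold axis v@8; visible region now rows[2,3) x cols[0,8) = 1x8
Op 5 fold_left: fold axis v@4; visible region now rows[2,3) x cols[0,4) = 1x4
Op 6 cut(0, 1): punch at orig (2,1); cuts so far [(2, 1)]; region rows[2,3) x cols[0,4) = 1x4
Op 7 cut(0, 2): punch at orig (2,2); cuts so far [(2, 1), (2, 2)]; region rows[2,3) x cols[0,4) = 1x4
Op 8 cut(0, 0): punch at orig (2,0); cuts so far [(2, 0), (2, 1), (2, 2)]; region rows[2,3) x cols[0,4) = 1x4
Unfold 1 (reflect across v@4): 6 holes -> [(2, 0), (2, 1), (2, 2), (2, 5), (2, 6), (2, 7)]
Unfold 2 (reflect across v@8): 12 holes -> [(2, 0), (2, 1), (2, 2), (2, 5), (2, 6), (2, 7), (2, 8), (2, 9), (2, 10), (2, 13), (2, 14), (2, 15)]
Unfold 3 (reflect across h@3): 24 holes -> [(2, 0), (2, 1), (2, 2), (2, 5), (2, 6), (2, 7), (2, 8), (2, 9), (2, 10), (2, 13), (2, 14), (2, 15), (3, 0), (3, 1), (3, 2), (3, 5), (3, 6), (3, 7), (3, 8), (3, 9), (3, 10), (3, 13), (3, 14), (3, 15)]
Unfold 4 (reflect across h@2): 48 holes -> [(0, 0), (0, 1), (0, 2), (0, 5), (0, 6), (0, 7), (0, 8), (0, 9), (0, 10), (0, 13), (0, 14), (0, 15), (1, 0), (1, 1), (1, 2), (1, 5), (1, 6), (1, 7), (1, 8), (1, 9), (1, 10), (1, 13), (1, 14), (1, 15), (2, 0), (2, 1), (2, 2), (2, 5), (2, 6), (2, 7), (2, 8), (2, 9), (2, 10), (2, 13), (2, 14), (2, 15), (3, 0), (3, 1), (3, 2), (3, 5), (3, 6), (3, 7), (3, 8), (3, 9), (3, 10), (3, 13), (3, 14), (3, 15)]
Unfold 5 (reflect across h@4): 96 holes -> [(0, 0), (0, 1), (0, 2), (0, 5), (0, 6), (0, 7), (0, 8), (0, 9), (0, 10), (0, 13), (0, 14), (0, 15), (1, 0), (1, 1), (1, 2), (1, 5), (1, 6), (1, 7), (1, 8), (1, 9), (1, 10), (1, 13), (1, 14), (1, 15), (2, 0), (2, 1), (2, 2), (2, 5), (2, 6), (2, 7), (2, 8), (2, 9), (2, 10), (2, 13), (2, 14), (2, 15), (3, 0), (3, 1), (3, 2), (3, 5), (3, 6), (3, 7), (3, 8), (3, 9), (3, 10), (3, 13), (3, 14), (3, 15), (4, 0), (4, 1), (4, 2), (4, 5), (4, 6), (4, 7), (4, 8), (4, 9), (4, 10), (4, 13), (4, 14), (4, 15), (5, 0), (5, 1), (5, 2), (5, 5), (5, 6), (5, 7), (5, 8), (5, 9), (5, 10), (5, 13), (5, 14), (5, 15), (6, 0), (6, 1), (6, 2), (6, 5), (6, 6), (6, 7), (6, 8), (6, 9), (6, 10), (6, 13), (6, 14), (6, 15), (7, 0), (7, 1), (7, 2), (7, 5), (7, 6), (7, 7), (7, 8), (7, 9), (7, 10), (7, 13), (7, 14), (7, 15)]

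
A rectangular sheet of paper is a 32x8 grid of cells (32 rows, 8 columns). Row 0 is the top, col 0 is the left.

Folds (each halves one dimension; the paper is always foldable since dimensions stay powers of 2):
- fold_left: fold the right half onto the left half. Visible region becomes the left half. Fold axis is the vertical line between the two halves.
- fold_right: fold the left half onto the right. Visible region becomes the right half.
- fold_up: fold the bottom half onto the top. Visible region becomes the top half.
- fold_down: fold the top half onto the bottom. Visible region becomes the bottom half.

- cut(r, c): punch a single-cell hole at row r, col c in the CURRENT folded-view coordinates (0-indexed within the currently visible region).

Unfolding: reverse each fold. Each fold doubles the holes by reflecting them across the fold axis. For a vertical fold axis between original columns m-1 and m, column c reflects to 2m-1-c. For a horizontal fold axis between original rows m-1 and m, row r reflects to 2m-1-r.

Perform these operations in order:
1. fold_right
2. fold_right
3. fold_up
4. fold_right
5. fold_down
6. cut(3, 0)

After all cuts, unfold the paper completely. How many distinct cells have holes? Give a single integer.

Op 1 fold_right: fold axis v@4; visible region now rows[0,32) x cols[4,8) = 32x4
Op 2 fold_right: fold axis v@6; visible region now rows[0,32) x cols[6,8) = 32x2
Op 3 fold_up: fold axis h@16; visible region now rows[0,16) x cols[6,8) = 16x2
Op 4 fold_right: fold axis v@7; visible region now rows[0,16) x cols[7,8) = 16x1
Op 5 fold_down: fold axis h@8; visible region now rows[8,16) x cols[7,8) = 8x1
Op 6 cut(3, 0): punch at orig (11,7); cuts so far [(11, 7)]; region rows[8,16) x cols[7,8) = 8x1
Unfold 1 (reflect across h@8): 2 holes -> [(4, 7), (11, 7)]
Unfold 2 (reflect across v@7): 4 holes -> [(4, 6), (4, 7), (11, 6), (11, 7)]
Unfold 3 (reflect across h@16): 8 holes -> [(4, 6), (4, 7), (11, 6), (11, 7), (20, 6), (20, 7), (27, 6), (27, 7)]
Unfold 4 (reflect across v@6): 16 holes -> [(4, 4), (4, 5), (4, 6), (4, 7), (11, 4), (11, 5), (11, 6), (11, 7), (20, 4), (20, 5), (20, 6), (20, 7), (27, 4), (27, 5), (27, 6), (27, 7)]
Unfold 5 (reflect across v@4): 32 holes -> [(4, 0), (4, 1), (4, 2), (4, 3), (4, 4), (4, 5), (4, 6), (4, 7), (11, 0), (11, 1), (11, 2), (11, 3), (11, 4), (11, 5), (11, 6), (11, 7), (20, 0), (20, 1), (20, 2), (20, 3), (20, 4), (20, 5), (20, 6), (20, 7), (27, 0), (27, 1), (27, 2), (27, 3), (27, 4), (27, 5), (27, 6), (27, 7)]

Answer: 32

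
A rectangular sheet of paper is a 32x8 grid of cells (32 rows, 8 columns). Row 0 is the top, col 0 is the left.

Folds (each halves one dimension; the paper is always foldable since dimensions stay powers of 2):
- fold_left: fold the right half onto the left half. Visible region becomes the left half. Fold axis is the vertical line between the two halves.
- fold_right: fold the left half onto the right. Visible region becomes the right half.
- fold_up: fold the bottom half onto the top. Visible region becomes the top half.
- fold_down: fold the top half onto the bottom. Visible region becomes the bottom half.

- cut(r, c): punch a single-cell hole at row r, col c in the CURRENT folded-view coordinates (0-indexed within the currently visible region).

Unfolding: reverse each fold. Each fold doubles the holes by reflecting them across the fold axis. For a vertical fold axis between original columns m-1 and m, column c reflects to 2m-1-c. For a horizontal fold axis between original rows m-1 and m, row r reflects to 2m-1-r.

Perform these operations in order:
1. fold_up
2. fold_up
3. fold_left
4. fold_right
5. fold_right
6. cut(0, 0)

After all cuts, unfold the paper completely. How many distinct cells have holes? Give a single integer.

Op 1 fold_up: fold axis h@16; visible region now rows[0,16) x cols[0,8) = 16x8
Op 2 fold_up: fold axis h@8; visible region now rows[0,8) x cols[0,8) = 8x8
Op 3 fold_left: fold axis v@4; visible region now rows[0,8) x cols[0,4) = 8x4
Op 4 fold_right: fold axis v@2; visible region now rows[0,8) x cols[2,4) = 8x2
Op 5 fold_right: fold axis v@3; visible region now rows[0,8) x cols[3,4) = 8x1
Op 6 cut(0, 0): punch at orig (0,3); cuts so far [(0, 3)]; region rows[0,8) x cols[3,4) = 8x1
Unfold 1 (reflect across v@3): 2 holes -> [(0, 2), (0, 3)]
Unfold 2 (reflect across v@2): 4 holes -> [(0, 0), (0, 1), (0, 2), (0, 3)]
Unfold 3 (reflect across v@4): 8 holes -> [(0, 0), (0, 1), (0, 2), (0, 3), (0, 4), (0, 5), (0, 6), (0, 7)]
Unfold 4 (reflect across h@8): 16 holes -> [(0, 0), (0, 1), (0, 2), (0, 3), (0, 4), (0, 5), (0, 6), (0, 7), (15, 0), (15, 1), (15, 2), (15, 3), (15, 4), (15, 5), (15, 6), (15, 7)]
Unfold 5 (reflect across h@16): 32 holes -> [(0, 0), (0, 1), (0, 2), (0, 3), (0, 4), (0, 5), (0, 6), (0, 7), (15, 0), (15, 1), (15, 2), (15, 3), (15, 4), (15, 5), (15, 6), (15, 7), (16, 0), (16, 1), (16, 2), (16, 3), (16, 4), (16, 5), (16, 6), (16, 7), (31, 0), (31, 1), (31, 2), (31, 3), (31, 4), (31, 5), (31, 6), (31, 7)]

Answer: 32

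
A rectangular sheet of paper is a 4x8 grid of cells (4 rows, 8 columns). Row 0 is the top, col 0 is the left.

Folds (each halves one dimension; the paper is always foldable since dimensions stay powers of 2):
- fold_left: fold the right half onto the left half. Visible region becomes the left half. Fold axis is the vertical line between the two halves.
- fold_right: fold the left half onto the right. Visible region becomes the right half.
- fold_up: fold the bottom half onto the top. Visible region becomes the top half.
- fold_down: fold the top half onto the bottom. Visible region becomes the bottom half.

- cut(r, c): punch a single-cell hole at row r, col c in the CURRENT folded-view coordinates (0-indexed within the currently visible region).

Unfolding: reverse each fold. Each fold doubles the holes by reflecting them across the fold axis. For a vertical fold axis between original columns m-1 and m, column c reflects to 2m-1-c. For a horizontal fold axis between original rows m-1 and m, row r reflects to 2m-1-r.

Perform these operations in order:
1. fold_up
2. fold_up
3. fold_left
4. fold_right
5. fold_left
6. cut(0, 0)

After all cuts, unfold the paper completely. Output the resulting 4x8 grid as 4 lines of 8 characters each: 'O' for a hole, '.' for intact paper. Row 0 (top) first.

Answer: OOOOOOOO
OOOOOOOO
OOOOOOOO
OOOOOOOO

Derivation:
Op 1 fold_up: fold axis h@2; visible region now rows[0,2) x cols[0,8) = 2x8
Op 2 fold_up: fold axis h@1; visible region now rows[0,1) x cols[0,8) = 1x8
Op 3 fold_left: fold axis v@4; visible region now rows[0,1) x cols[0,4) = 1x4
Op 4 fold_right: fold axis v@2; visible region now rows[0,1) x cols[2,4) = 1x2
Op 5 fold_left: fold axis v@3; visible region now rows[0,1) x cols[2,3) = 1x1
Op 6 cut(0, 0): punch at orig (0,2); cuts so far [(0, 2)]; region rows[0,1) x cols[2,3) = 1x1
Unfold 1 (reflect across v@3): 2 holes -> [(0, 2), (0, 3)]
Unfold 2 (reflect across v@2): 4 holes -> [(0, 0), (0, 1), (0, 2), (0, 3)]
Unfold 3 (reflect across v@4): 8 holes -> [(0, 0), (0, 1), (0, 2), (0, 3), (0, 4), (0, 5), (0, 6), (0, 7)]
Unfold 4 (reflect across h@1): 16 holes -> [(0, 0), (0, 1), (0, 2), (0, 3), (0, 4), (0, 5), (0, 6), (0, 7), (1, 0), (1, 1), (1, 2), (1, 3), (1, 4), (1, 5), (1, 6), (1, 7)]
Unfold 5 (reflect across h@2): 32 holes -> [(0, 0), (0, 1), (0, 2), (0, 3), (0, 4), (0, 5), (0, 6), (0, 7), (1, 0), (1, 1), (1, 2), (1, 3), (1, 4), (1, 5), (1, 6), (1, 7), (2, 0), (2, 1), (2, 2), (2, 3), (2, 4), (2, 5), (2, 6), (2, 7), (3, 0), (3, 1), (3, 2), (3, 3), (3, 4), (3, 5), (3, 6), (3, 7)]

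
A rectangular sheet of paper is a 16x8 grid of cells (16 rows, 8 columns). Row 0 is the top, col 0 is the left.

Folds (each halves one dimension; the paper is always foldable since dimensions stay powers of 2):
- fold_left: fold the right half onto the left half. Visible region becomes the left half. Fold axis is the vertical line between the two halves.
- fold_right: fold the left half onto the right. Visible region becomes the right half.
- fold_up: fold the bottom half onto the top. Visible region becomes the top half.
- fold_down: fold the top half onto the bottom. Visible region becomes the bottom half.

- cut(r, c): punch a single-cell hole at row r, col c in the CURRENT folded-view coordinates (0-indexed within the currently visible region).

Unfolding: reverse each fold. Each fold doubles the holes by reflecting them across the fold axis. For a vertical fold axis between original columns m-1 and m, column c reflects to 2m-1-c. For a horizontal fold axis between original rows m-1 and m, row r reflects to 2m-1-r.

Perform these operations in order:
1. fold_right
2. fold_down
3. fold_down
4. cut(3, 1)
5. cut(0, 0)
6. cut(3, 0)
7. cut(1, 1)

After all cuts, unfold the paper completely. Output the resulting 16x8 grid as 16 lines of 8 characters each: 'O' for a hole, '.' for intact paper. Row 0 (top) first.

Answer: ..OOOO..
........
..O..O..
...OO...
...OO...
..O..O..
........
..OOOO..
..OOOO..
........
..O..O..
...OO...
...OO...
..O..O..
........
..OOOO..

Derivation:
Op 1 fold_right: fold axis v@4; visible region now rows[0,16) x cols[4,8) = 16x4
Op 2 fold_down: fold axis h@8; visible region now rows[8,16) x cols[4,8) = 8x4
Op 3 fold_down: fold axis h@12; visible region now rows[12,16) x cols[4,8) = 4x4
Op 4 cut(3, 1): punch at orig (15,5); cuts so far [(15, 5)]; region rows[12,16) x cols[4,8) = 4x4
Op 5 cut(0, 0): punch at orig (12,4); cuts so far [(12, 4), (15, 5)]; region rows[12,16) x cols[4,8) = 4x4
Op 6 cut(3, 0): punch at orig (15,4); cuts so far [(12, 4), (15, 4), (15, 5)]; region rows[12,16) x cols[4,8) = 4x4
Op 7 cut(1, 1): punch at orig (13,5); cuts so far [(12, 4), (13, 5), (15, 4), (15, 5)]; region rows[12,16) x cols[4,8) = 4x4
Unfold 1 (reflect across h@12): 8 holes -> [(8, 4), (8, 5), (10, 5), (11, 4), (12, 4), (13, 5), (15, 4), (15, 5)]
Unfold 2 (reflect across h@8): 16 holes -> [(0, 4), (0, 5), (2, 5), (3, 4), (4, 4), (5, 5), (7, 4), (7, 5), (8, 4), (8, 5), (10, 5), (11, 4), (12, 4), (13, 5), (15, 4), (15, 5)]
Unfold 3 (reflect across v@4): 32 holes -> [(0, 2), (0, 3), (0, 4), (0, 5), (2, 2), (2, 5), (3, 3), (3, 4), (4, 3), (4, 4), (5, 2), (5, 5), (7, 2), (7, 3), (7, 4), (7, 5), (8, 2), (8, 3), (8, 4), (8, 5), (10, 2), (10, 5), (11, 3), (11, 4), (12, 3), (12, 4), (13, 2), (13, 5), (15, 2), (15, 3), (15, 4), (15, 5)]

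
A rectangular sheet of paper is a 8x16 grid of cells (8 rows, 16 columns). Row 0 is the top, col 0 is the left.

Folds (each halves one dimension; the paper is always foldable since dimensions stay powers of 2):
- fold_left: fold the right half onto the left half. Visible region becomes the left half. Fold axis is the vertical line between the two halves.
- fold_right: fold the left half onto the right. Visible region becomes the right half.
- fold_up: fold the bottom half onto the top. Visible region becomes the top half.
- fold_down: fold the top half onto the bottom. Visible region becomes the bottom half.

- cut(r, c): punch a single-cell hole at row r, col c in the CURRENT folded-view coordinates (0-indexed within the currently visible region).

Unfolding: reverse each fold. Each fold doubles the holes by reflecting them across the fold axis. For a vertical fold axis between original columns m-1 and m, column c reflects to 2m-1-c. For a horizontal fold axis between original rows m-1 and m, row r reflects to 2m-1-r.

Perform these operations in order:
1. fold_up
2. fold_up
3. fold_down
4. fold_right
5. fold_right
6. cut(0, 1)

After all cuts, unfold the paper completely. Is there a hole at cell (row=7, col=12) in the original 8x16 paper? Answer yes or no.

Answer: no

Derivation:
Op 1 fold_up: fold axis h@4; visible region now rows[0,4) x cols[0,16) = 4x16
Op 2 fold_up: fold axis h@2; visible region now rows[0,2) x cols[0,16) = 2x16
Op 3 fold_down: fold axis h@1; visible region now rows[1,2) x cols[0,16) = 1x16
Op 4 fold_right: fold axis v@8; visible region now rows[1,2) x cols[8,16) = 1x8
Op 5 fold_right: fold axis v@12; visible region now rows[1,2) x cols[12,16) = 1x4
Op 6 cut(0, 1): punch at orig (1,13); cuts so far [(1, 13)]; region rows[1,2) x cols[12,16) = 1x4
Unfold 1 (reflect across v@12): 2 holes -> [(1, 10), (1, 13)]
Unfold 2 (reflect across v@8): 4 holes -> [(1, 2), (1, 5), (1, 10), (1, 13)]
Unfold 3 (reflect across h@1): 8 holes -> [(0, 2), (0, 5), (0, 10), (0, 13), (1, 2), (1, 5), (1, 10), (1, 13)]
Unfold 4 (reflect across h@2): 16 holes -> [(0, 2), (0, 5), (0, 10), (0, 13), (1, 2), (1, 5), (1, 10), (1, 13), (2, 2), (2, 5), (2, 10), (2, 13), (3, 2), (3, 5), (3, 10), (3, 13)]
Unfold 5 (reflect across h@4): 32 holes -> [(0, 2), (0, 5), (0, 10), (0, 13), (1, 2), (1, 5), (1, 10), (1, 13), (2, 2), (2, 5), (2, 10), (2, 13), (3, 2), (3, 5), (3, 10), (3, 13), (4, 2), (4, 5), (4, 10), (4, 13), (5, 2), (5, 5), (5, 10), (5, 13), (6, 2), (6, 5), (6, 10), (6, 13), (7, 2), (7, 5), (7, 10), (7, 13)]
Holes: [(0, 2), (0, 5), (0, 10), (0, 13), (1, 2), (1, 5), (1, 10), (1, 13), (2, 2), (2, 5), (2, 10), (2, 13), (3, 2), (3, 5), (3, 10), (3, 13), (4, 2), (4, 5), (4, 10), (4, 13), (5, 2), (5, 5), (5, 10), (5, 13), (6, 2), (6, 5), (6, 10), (6, 13), (7, 2), (7, 5), (7, 10), (7, 13)]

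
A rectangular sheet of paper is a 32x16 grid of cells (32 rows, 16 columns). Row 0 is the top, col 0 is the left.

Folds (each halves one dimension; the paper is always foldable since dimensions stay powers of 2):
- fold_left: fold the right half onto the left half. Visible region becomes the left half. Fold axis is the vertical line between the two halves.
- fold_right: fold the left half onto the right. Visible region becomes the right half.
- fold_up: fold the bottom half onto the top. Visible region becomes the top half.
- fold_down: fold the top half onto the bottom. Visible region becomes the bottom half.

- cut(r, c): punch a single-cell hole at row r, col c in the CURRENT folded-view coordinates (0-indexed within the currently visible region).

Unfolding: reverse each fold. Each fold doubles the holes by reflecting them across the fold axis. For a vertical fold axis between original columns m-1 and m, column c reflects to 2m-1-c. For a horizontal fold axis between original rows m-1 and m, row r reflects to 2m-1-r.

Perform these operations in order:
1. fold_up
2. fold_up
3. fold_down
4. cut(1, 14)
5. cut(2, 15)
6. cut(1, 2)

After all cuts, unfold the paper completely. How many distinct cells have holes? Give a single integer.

Op 1 fold_up: fold axis h@16; visible region now rows[0,16) x cols[0,16) = 16x16
Op 2 fold_up: fold axis h@8; visible region now rows[0,8) x cols[0,16) = 8x16
Op 3 fold_down: fold axis h@4; visible region now rows[4,8) x cols[0,16) = 4x16
Op 4 cut(1, 14): punch at orig (5,14); cuts so far [(5, 14)]; region rows[4,8) x cols[0,16) = 4x16
Op 5 cut(2, 15): punch at orig (6,15); cuts so far [(5, 14), (6, 15)]; region rows[4,8) x cols[0,16) = 4x16
Op 6 cut(1, 2): punch at orig (5,2); cuts so far [(5, 2), (5, 14), (6, 15)]; region rows[4,8) x cols[0,16) = 4x16
Unfold 1 (reflect across h@4): 6 holes -> [(1, 15), (2, 2), (2, 14), (5, 2), (5, 14), (6, 15)]
Unfold 2 (reflect across h@8): 12 holes -> [(1, 15), (2, 2), (2, 14), (5, 2), (5, 14), (6, 15), (9, 15), (10, 2), (10, 14), (13, 2), (13, 14), (14, 15)]
Unfold 3 (reflect across h@16): 24 holes -> [(1, 15), (2, 2), (2, 14), (5, 2), (5, 14), (6, 15), (9, 15), (10, 2), (10, 14), (13, 2), (13, 14), (14, 15), (17, 15), (18, 2), (18, 14), (21, 2), (21, 14), (22, 15), (25, 15), (26, 2), (26, 14), (29, 2), (29, 14), (30, 15)]

Answer: 24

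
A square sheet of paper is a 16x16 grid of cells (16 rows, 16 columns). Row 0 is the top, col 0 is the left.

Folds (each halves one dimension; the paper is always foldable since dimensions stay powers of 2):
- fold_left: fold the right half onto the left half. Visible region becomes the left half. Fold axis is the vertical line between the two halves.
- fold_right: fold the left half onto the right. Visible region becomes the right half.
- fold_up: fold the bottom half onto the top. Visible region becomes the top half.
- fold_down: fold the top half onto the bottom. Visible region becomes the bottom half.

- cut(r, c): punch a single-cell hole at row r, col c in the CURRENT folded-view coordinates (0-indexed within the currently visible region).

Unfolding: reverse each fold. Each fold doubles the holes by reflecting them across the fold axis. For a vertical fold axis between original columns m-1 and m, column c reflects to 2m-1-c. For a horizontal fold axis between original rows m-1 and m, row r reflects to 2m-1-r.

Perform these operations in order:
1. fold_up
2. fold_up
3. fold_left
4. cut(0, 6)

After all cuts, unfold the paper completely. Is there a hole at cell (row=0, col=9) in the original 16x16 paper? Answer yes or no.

Op 1 fold_up: fold axis h@8; visible region now rows[0,8) x cols[0,16) = 8x16
Op 2 fold_up: fold axis h@4; visible region now rows[0,4) x cols[0,16) = 4x16
Op 3 fold_left: fold axis v@8; visible region now rows[0,4) x cols[0,8) = 4x8
Op 4 cut(0, 6): punch at orig (0,6); cuts so far [(0, 6)]; region rows[0,4) x cols[0,8) = 4x8
Unfold 1 (reflect across v@8): 2 holes -> [(0, 6), (0, 9)]
Unfold 2 (reflect across h@4): 4 holes -> [(0, 6), (0, 9), (7, 6), (7, 9)]
Unfold 3 (reflect across h@8): 8 holes -> [(0, 6), (0, 9), (7, 6), (7, 9), (8, 6), (8, 9), (15, 6), (15, 9)]
Holes: [(0, 6), (0, 9), (7, 6), (7, 9), (8, 6), (8, 9), (15, 6), (15, 9)]

Answer: yes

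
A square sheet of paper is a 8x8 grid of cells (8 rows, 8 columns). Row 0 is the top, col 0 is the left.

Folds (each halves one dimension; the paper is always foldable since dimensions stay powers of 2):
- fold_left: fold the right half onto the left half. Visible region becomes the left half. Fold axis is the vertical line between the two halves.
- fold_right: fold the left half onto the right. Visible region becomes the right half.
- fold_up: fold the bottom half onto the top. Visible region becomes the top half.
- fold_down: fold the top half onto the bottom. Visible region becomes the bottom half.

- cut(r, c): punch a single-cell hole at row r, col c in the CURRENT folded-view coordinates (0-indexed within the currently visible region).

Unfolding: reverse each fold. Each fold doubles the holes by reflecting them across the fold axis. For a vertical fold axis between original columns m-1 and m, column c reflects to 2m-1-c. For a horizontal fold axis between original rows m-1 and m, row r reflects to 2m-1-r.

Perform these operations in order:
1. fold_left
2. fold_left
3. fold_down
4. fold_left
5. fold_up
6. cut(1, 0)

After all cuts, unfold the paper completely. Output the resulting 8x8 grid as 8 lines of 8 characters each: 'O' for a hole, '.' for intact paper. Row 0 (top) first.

Answer: ........
OOOOOOOO
OOOOOOOO
........
........
OOOOOOOO
OOOOOOOO
........

Derivation:
Op 1 fold_left: fold axis v@4; visible region now rows[0,8) x cols[0,4) = 8x4
Op 2 fold_left: fold axis v@2; visible region now rows[0,8) x cols[0,2) = 8x2
Op 3 fold_down: fold axis h@4; visible region now rows[4,8) x cols[0,2) = 4x2
Op 4 fold_left: fold axis v@1; visible region now rows[4,8) x cols[0,1) = 4x1
Op 5 fold_up: fold axis h@6; visible region now rows[4,6) x cols[0,1) = 2x1
Op 6 cut(1, 0): punch at orig (5,0); cuts so far [(5, 0)]; region rows[4,6) x cols[0,1) = 2x1
Unfold 1 (reflect across h@6): 2 holes -> [(5, 0), (6, 0)]
Unfold 2 (reflect across v@1): 4 holes -> [(5, 0), (5, 1), (6, 0), (6, 1)]
Unfold 3 (reflect across h@4): 8 holes -> [(1, 0), (1, 1), (2, 0), (2, 1), (5, 0), (5, 1), (6, 0), (6, 1)]
Unfold 4 (reflect across v@2): 16 holes -> [(1, 0), (1, 1), (1, 2), (1, 3), (2, 0), (2, 1), (2, 2), (2, 3), (5, 0), (5, 1), (5, 2), (5, 3), (6, 0), (6, 1), (6, 2), (6, 3)]
Unfold 5 (reflect across v@4): 32 holes -> [(1, 0), (1, 1), (1, 2), (1, 3), (1, 4), (1, 5), (1, 6), (1, 7), (2, 0), (2, 1), (2, 2), (2, 3), (2, 4), (2, 5), (2, 6), (2, 7), (5, 0), (5, 1), (5, 2), (5, 3), (5, 4), (5, 5), (5, 6), (5, 7), (6, 0), (6, 1), (6, 2), (6, 3), (6, 4), (6, 5), (6, 6), (6, 7)]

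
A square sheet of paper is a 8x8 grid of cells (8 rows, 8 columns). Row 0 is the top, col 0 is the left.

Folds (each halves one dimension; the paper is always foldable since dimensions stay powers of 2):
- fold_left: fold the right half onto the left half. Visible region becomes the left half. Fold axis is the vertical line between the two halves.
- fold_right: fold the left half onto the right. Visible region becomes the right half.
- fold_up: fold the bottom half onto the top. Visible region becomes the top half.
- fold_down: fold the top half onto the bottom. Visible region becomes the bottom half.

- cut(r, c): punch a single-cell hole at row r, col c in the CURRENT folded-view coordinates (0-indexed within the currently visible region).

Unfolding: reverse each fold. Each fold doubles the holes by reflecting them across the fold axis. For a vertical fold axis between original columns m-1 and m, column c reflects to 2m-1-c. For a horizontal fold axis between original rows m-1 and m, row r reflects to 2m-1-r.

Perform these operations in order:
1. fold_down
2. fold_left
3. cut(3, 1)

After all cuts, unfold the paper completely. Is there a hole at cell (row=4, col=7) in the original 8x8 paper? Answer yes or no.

Op 1 fold_down: fold axis h@4; visible region now rows[4,8) x cols[0,8) = 4x8
Op 2 fold_left: fold axis v@4; visible region now rows[4,8) x cols[0,4) = 4x4
Op 3 cut(3, 1): punch at orig (7,1); cuts so far [(7, 1)]; region rows[4,8) x cols[0,4) = 4x4
Unfold 1 (reflect across v@4): 2 holes -> [(7, 1), (7, 6)]
Unfold 2 (reflect across h@4): 4 holes -> [(0, 1), (0, 6), (7, 1), (7, 6)]
Holes: [(0, 1), (0, 6), (7, 1), (7, 6)]

Answer: no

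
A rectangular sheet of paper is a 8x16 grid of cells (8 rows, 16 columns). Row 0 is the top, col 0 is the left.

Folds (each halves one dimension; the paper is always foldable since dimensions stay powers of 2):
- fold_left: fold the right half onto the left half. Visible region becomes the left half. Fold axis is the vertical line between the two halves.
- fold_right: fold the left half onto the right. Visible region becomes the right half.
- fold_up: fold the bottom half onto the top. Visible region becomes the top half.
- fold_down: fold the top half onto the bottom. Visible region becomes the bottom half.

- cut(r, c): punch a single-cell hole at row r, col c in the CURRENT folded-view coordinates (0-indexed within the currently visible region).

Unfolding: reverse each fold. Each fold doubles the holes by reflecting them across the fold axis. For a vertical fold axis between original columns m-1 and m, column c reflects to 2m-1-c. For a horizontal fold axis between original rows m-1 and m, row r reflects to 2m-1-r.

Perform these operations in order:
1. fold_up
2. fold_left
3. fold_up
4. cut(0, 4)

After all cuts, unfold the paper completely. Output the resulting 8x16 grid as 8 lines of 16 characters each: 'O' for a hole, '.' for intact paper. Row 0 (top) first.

Answer: ....O......O....
................
................
....O......O....
....O......O....
................
................
....O......O....

Derivation:
Op 1 fold_up: fold axis h@4; visible region now rows[0,4) x cols[0,16) = 4x16
Op 2 fold_left: fold axis v@8; visible region now rows[0,4) x cols[0,8) = 4x8
Op 3 fold_up: fold axis h@2; visible region now rows[0,2) x cols[0,8) = 2x8
Op 4 cut(0, 4): punch at orig (0,4); cuts so far [(0, 4)]; region rows[0,2) x cols[0,8) = 2x8
Unfold 1 (reflect across h@2): 2 holes -> [(0, 4), (3, 4)]
Unfold 2 (reflect across v@8): 4 holes -> [(0, 4), (0, 11), (3, 4), (3, 11)]
Unfold 3 (reflect across h@4): 8 holes -> [(0, 4), (0, 11), (3, 4), (3, 11), (4, 4), (4, 11), (7, 4), (7, 11)]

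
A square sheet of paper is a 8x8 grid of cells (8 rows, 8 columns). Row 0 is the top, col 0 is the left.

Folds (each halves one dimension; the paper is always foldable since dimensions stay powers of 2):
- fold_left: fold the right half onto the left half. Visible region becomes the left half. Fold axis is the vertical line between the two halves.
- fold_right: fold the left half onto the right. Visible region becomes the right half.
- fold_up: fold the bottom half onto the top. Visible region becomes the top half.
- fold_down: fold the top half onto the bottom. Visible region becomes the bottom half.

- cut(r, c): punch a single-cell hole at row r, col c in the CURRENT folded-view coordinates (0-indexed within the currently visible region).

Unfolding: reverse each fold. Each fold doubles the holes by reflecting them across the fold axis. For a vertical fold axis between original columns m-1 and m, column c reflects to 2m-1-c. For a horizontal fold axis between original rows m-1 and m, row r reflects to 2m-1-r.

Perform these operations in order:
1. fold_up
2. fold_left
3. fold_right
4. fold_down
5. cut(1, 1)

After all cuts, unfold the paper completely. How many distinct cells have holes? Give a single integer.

Op 1 fold_up: fold axis h@4; visible region now rows[0,4) x cols[0,8) = 4x8
Op 2 fold_left: fold axis v@4; visible region now rows[0,4) x cols[0,4) = 4x4
Op 3 fold_right: fold axis v@2; visible region now rows[0,4) x cols[2,4) = 4x2
Op 4 fold_down: fold axis h@2; visible region now rows[2,4) x cols[2,4) = 2x2
Op 5 cut(1, 1): punch at orig (3,3); cuts so far [(3, 3)]; region rows[2,4) x cols[2,4) = 2x2
Unfold 1 (reflect across h@2): 2 holes -> [(0, 3), (3, 3)]
Unfold 2 (reflect across v@2): 4 holes -> [(0, 0), (0, 3), (3, 0), (3, 3)]
Unfold 3 (reflect across v@4): 8 holes -> [(0, 0), (0, 3), (0, 4), (0, 7), (3, 0), (3, 3), (3, 4), (3, 7)]
Unfold 4 (reflect across h@4): 16 holes -> [(0, 0), (0, 3), (0, 4), (0, 7), (3, 0), (3, 3), (3, 4), (3, 7), (4, 0), (4, 3), (4, 4), (4, 7), (7, 0), (7, 3), (7, 4), (7, 7)]

Answer: 16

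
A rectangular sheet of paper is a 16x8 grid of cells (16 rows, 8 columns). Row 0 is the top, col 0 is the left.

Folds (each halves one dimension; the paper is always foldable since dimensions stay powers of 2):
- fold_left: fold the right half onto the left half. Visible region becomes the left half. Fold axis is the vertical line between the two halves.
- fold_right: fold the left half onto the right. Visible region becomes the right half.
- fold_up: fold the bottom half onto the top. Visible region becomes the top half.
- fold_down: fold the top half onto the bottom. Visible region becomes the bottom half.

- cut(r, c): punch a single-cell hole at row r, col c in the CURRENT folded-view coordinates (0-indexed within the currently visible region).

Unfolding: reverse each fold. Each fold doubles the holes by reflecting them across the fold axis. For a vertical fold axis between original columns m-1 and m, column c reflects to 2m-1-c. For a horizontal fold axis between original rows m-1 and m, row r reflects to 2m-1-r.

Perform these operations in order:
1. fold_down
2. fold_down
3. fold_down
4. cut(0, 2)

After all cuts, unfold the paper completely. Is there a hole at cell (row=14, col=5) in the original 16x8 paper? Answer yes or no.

Answer: no

Derivation:
Op 1 fold_down: fold axis h@8; visible region now rows[8,16) x cols[0,8) = 8x8
Op 2 fold_down: fold axis h@12; visible region now rows[12,16) x cols[0,8) = 4x8
Op 3 fold_down: fold axis h@14; visible region now rows[14,16) x cols[0,8) = 2x8
Op 4 cut(0, 2): punch at orig (14,2); cuts so far [(14, 2)]; region rows[14,16) x cols[0,8) = 2x8
Unfold 1 (reflect across h@14): 2 holes -> [(13, 2), (14, 2)]
Unfold 2 (reflect across h@12): 4 holes -> [(9, 2), (10, 2), (13, 2), (14, 2)]
Unfold 3 (reflect across h@8): 8 holes -> [(1, 2), (2, 2), (5, 2), (6, 2), (9, 2), (10, 2), (13, 2), (14, 2)]
Holes: [(1, 2), (2, 2), (5, 2), (6, 2), (9, 2), (10, 2), (13, 2), (14, 2)]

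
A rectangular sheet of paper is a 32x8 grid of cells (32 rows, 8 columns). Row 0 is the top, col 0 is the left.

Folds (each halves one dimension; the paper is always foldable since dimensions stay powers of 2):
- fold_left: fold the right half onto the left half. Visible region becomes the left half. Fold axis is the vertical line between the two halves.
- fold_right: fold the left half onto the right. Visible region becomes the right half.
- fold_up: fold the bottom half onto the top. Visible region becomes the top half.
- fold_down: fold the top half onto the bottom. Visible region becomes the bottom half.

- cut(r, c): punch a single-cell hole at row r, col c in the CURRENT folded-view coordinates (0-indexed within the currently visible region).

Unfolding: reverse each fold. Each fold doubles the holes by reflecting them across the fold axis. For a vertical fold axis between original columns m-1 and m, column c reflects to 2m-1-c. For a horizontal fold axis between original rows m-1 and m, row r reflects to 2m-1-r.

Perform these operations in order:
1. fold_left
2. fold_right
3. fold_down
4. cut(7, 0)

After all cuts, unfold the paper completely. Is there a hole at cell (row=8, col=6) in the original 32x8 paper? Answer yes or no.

Op 1 fold_left: fold axis v@4; visible region now rows[0,32) x cols[0,4) = 32x4
Op 2 fold_right: fold axis v@2; visible region now rows[0,32) x cols[2,4) = 32x2
Op 3 fold_down: fold axis h@16; visible region now rows[16,32) x cols[2,4) = 16x2
Op 4 cut(7, 0): punch at orig (23,2); cuts so far [(23, 2)]; region rows[16,32) x cols[2,4) = 16x2
Unfold 1 (reflect across h@16): 2 holes -> [(8, 2), (23, 2)]
Unfold 2 (reflect across v@2): 4 holes -> [(8, 1), (8, 2), (23, 1), (23, 2)]
Unfold 3 (reflect across v@4): 8 holes -> [(8, 1), (8, 2), (8, 5), (8, 6), (23, 1), (23, 2), (23, 5), (23, 6)]
Holes: [(8, 1), (8, 2), (8, 5), (8, 6), (23, 1), (23, 2), (23, 5), (23, 6)]

Answer: yes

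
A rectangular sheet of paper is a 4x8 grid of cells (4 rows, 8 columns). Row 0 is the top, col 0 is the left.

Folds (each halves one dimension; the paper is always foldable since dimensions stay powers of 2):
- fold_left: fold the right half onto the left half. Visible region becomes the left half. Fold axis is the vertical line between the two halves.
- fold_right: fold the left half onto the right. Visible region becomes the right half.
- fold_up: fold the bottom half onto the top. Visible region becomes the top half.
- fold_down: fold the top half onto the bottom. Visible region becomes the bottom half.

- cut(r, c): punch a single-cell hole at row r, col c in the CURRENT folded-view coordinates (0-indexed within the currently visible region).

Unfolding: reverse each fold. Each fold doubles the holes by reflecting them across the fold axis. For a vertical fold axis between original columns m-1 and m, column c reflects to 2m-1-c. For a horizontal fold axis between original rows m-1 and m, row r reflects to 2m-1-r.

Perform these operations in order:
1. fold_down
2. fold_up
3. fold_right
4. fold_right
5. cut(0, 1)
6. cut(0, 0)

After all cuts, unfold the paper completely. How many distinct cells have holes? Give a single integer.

Answer: 32

Derivation:
Op 1 fold_down: fold axis h@2; visible region now rows[2,4) x cols[0,8) = 2x8
Op 2 fold_up: fold axis h@3; visible region now rows[2,3) x cols[0,8) = 1x8
Op 3 fold_right: fold axis v@4; visible region now rows[2,3) x cols[4,8) = 1x4
Op 4 fold_right: fold axis v@6; visible region now rows[2,3) x cols[6,8) = 1x2
Op 5 cut(0, 1): punch at orig (2,7); cuts so far [(2, 7)]; region rows[2,3) x cols[6,8) = 1x2
Op 6 cut(0, 0): punch at orig (2,6); cuts so far [(2, 6), (2, 7)]; region rows[2,3) x cols[6,8) = 1x2
Unfold 1 (reflect across v@6): 4 holes -> [(2, 4), (2, 5), (2, 6), (2, 7)]
Unfold 2 (reflect across v@4): 8 holes -> [(2, 0), (2, 1), (2, 2), (2, 3), (2, 4), (2, 5), (2, 6), (2, 7)]
Unfold 3 (reflect across h@3): 16 holes -> [(2, 0), (2, 1), (2, 2), (2, 3), (2, 4), (2, 5), (2, 6), (2, 7), (3, 0), (3, 1), (3, 2), (3, 3), (3, 4), (3, 5), (3, 6), (3, 7)]
Unfold 4 (reflect across h@2): 32 holes -> [(0, 0), (0, 1), (0, 2), (0, 3), (0, 4), (0, 5), (0, 6), (0, 7), (1, 0), (1, 1), (1, 2), (1, 3), (1, 4), (1, 5), (1, 6), (1, 7), (2, 0), (2, 1), (2, 2), (2, 3), (2, 4), (2, 5), (2, 6), (2, 7), (3, 0), (3, 1), (3, 2), (3, 3), (3, 4), (3, 5), (3, 6), (3, 7)]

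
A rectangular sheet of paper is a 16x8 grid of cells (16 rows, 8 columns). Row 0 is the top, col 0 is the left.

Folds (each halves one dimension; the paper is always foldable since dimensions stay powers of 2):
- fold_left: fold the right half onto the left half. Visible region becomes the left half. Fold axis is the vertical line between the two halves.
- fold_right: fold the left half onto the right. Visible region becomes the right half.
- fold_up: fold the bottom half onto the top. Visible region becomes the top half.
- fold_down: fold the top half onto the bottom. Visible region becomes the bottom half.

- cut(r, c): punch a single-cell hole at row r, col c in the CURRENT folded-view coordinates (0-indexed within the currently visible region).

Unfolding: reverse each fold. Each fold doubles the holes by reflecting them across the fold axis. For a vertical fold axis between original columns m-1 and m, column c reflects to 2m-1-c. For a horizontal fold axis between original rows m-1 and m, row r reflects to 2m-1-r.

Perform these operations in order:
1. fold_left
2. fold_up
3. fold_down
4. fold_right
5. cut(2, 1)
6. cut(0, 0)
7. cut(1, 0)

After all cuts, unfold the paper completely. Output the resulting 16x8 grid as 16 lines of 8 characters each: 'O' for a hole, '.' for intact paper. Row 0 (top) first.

Answer: ........
O..OO..O
.OO..OO.
.OO..OO.
.OO..OO.
.OO..OO.
O..OO..O
........
........
O..OO..O
.OO..OO.
.OO..OO.
.OO..OO.
.OO..OO.
O..OO..O
........

Derivation:
Op 1 fold_left: fold axis v@4; visible region now rows[0,16) x cols[0,4) = 16x4
Op 2 fold_up: fold axis h@8; visible region now rows[0,8) x cols[0,4) = 8x4
Op 3 fold_down: fold axis h@4; visible region now rows[4,8) x cols[0,4) = 4x4
Op 4 fold_right: fold axis v@2; visible region now rows[4,8) x cols[2,4) = 4x2
Op 5 cut(2, 1): punch at orig (6,3); cuts so far [(6, 3)]; region rows[4,8) x cols[2,4) = 4x2
Op 6 cut(0, 0): punch at orig (4,2); cuts so far [(4, 2), (6, 3)]; region rows[4,8) x cols[2,4) = 4x2
Op 7 cut(1, 0): punch at orig (5,2); cuts so far [(4, 2), (5, 2), (6, 3)]; region rows[4,8) x cols[2,4) = 4x2
Unfold 1 (reflect across v@2): 6 holes -> [(4, 1), (4, 2), (5, 1), (5, 2), (6, 0), (6, 3)]
Unfold 2 (reflect across h@4): 12 holes -> [(1, 0), (1, 3), (2, 1), (2, 2), (3, 1), (3, 2), (4, 1), (4, 2), (5, 1), (5, 2), (6, 0), (6, 3)]
Unfold 3 (reflect across h@8): 24 holes -> [(1, 0), (1, 3), (2, 1), (2, 2), (3, 1), (3, 2), (4, 1), (4, 2), (5, 1), (5, 2), (6, 0), (6, 3), (9, 0), (9, 3), (10, 1), (10, 2), (11, 1), (11, 2), (12, 1), (12, 2), (13, 1), (13, 2), (14, 0), (14, 3)]
Unfold 4 (reflect across v@4): 48 holes -> [(1, 0), (1, 3), (1, 4), (1, 7), (2, 1), (2, 2), (2, 5), (2, 6), (3, 1), (3, 2), (3, 5), (3, 6), (4, 1), (4, 2), (4, 5), (4, 6), (5, 1), (5, 2), (5, 5), (5, 6), (6, 0), (6, 3), (6, 4), (6, 7), (9, 0), (9, 3), (9, 4), (9, 7), (10, 1), (10, 2), (10, 5), (10, 6), (11, 1), (11, 2), (11, 5), (11, 6), (12, 1), (12, 2), (12, 5), (12, 6), (13, 1), (13, 2), (13, 5), (13, 6), (14, 0), (14, 3), (14, 4), (14, 7)]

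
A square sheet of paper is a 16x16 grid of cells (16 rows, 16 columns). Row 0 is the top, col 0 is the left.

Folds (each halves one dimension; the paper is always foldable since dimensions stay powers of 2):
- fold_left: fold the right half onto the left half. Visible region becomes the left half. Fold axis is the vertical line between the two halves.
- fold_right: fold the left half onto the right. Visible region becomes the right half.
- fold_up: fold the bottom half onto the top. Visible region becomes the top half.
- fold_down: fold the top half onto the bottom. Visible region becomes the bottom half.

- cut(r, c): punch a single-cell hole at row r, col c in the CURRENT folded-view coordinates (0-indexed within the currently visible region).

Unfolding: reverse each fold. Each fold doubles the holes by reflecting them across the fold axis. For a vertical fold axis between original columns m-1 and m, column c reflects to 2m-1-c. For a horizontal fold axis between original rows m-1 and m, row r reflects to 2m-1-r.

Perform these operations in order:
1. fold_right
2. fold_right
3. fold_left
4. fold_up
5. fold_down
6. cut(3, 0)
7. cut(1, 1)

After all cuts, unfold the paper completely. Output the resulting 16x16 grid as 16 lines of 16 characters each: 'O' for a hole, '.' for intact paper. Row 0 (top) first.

Op 1 fold_right: fold axis v@8; visible region now rows[0,16) x cols[8,16) = 16x8
Op 2 fold_right: fold axis v@12; visible region now rows[0,16) x cols[12,16) = 16x4
Op 3 fold_left: fold axis v@14; visible region now rows[0,16) x cols[12,14) = 16x2
Op 4 fold_up: fold axis h@8; visible region now rows[0,8) x cols[12,14) = 8x2
Op 5 fold_down: fold axis h@4; visible region now rows[4,8) x cols[12,14) = 4x2
Op 6 cut(3, 0): punch at orig (7,12); cuts so far [(7, 12)]; region rows[4,8) x cols[12,14) = 4x2
Op 7 cut(1, 1): punch at orig (5,13); cuts so far [(5, 13), (7, 12)]; region rows[4,8) x cols[12,14) = 4x2
Unfold 1 (reflect across h@4): 4 holes -> [(0, 12), (2, 13), (5, 13), (7, 12)]
Unfold 2 (reflect across h@8): 8 holes -> [(0, 12), (2, 13), (5, 13), (7, 12), (8, 12), (10, 13), (13, 13), (15, 12)]
Unfold 3 (reflect across v@14): 16 holes -> [(0, 12), (0, 15), (2, 13), (2, 14), (5, 13), (5, 14), (7, 12), (7, 15), (8, 12), (8, 15), (10, 13), (10, 14), (13, 13), (13, 14), (15, 12), (15, 15)]
Unfold 4 (reflect across v@12): 32 holes -> [(0, 8), (0, 11), (0, 12), (0, 15), (2, 9), (2, 10), (2, 13), (2, 14), (5, 9), (5, 10), (5, 13), (5, 14), (7, 8), (7, 11), (7, 12), (7, 15), (8, 8), (8, 11), (8, 12), (8, 15), (10, 9), (10, 10), (10, 13), (10, 14), (13, 9), (13, 10), (13, 13), (13, 14), (15, 8), (15, 11), (15, 12), (15, 15)]
Unfold 5 (reflect across v@8): 64 holes -> [(0, 0), (0, 3), (0, 4), (0, 7), (0, 8), (0, 11), (0, 12), (0, 15), (2, 1), (2, 2), (2, 5), (2, 6), (2, 9), (2, 10), (2, 13), (2, 14), (5, 1), (5, 2), (5, 5), (5, 6), (5, 9), (5, 10), (5, 13), (5, 14), (7, 0), (7, 3), (7, 4), (7, 7), (7, 8), (7, 11), (7, 12), (7, 15), (8, 0), (8, 3), (8, 4), (8, 7), (8, 8), (8, 11), (8, 12), (8, 15), (10, 1), (10, 2), (10, 5), (10, 6), (10, 9), (10, 10), (10, 13), (10, 14), (13, 1), (13, 2), (13, 5), (13, 6), (13, 9), (13, 10), (13, 13), (13, 14), (15, 0), (15, 3), (15, 4), (15, 7), (15, 8), (15, 11), (15, 12), (15, 15)]

Answer: O..OO..OO..OO..O
................
.OO..OO..OO..OO.
................
................
.OO..OO..OO..OO.
................
O..OO..OO..OO..O
O..OO..OO..OO..O
................
.OO..OO..OO..OO.
................
................
.OO..OO..OO..OO.
................
O..OO..OO..OO..O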